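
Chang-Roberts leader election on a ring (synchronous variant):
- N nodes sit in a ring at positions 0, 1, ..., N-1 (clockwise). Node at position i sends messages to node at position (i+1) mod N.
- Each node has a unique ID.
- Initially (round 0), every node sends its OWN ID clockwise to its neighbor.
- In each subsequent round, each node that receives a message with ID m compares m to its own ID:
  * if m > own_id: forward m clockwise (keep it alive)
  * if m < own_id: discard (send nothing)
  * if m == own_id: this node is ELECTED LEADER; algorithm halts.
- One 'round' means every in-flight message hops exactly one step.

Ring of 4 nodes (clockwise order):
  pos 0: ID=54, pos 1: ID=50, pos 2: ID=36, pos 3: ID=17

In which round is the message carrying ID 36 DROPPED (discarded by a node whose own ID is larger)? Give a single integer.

Round 1: pos1(id50) recv 54: fwd; pos2(id36) recv 50: fwd; pos3(id17) recv 36: fwd; pos0(id54) recv 17: drop
Round 2: pos2(id36) recv 54: fwd; pos3(id17) recv 50: fwd; pos0(id54) recv 36: drop
Round 3: pos3(id17) recv 54: fwd; pos0(id54) recv 50: drop
Round 4: pos0(id54) recv 54: ELECTED
Message ID 36 originates at pos 2; dropped at pos 0 in round 2

Answer: 2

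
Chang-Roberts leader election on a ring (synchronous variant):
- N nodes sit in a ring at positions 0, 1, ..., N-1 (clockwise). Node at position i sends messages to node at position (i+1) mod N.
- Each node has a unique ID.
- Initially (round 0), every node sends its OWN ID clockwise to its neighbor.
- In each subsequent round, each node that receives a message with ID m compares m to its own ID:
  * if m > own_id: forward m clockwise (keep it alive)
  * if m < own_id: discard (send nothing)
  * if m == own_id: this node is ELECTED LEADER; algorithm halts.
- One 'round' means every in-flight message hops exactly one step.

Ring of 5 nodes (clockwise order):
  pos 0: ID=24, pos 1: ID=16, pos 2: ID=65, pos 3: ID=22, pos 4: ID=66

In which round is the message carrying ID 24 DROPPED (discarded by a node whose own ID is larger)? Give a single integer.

Answer: 2

Derivation:
Round 1: pos1(id16) recv 24: fwd; pos2(id65) recv 16: drop; pos3(id22) recv 65: fwd; pos4(id66) recv 22: drop; pos0(id24) recv 66: fwd
Round 2: pos2(id65) recv 24: drop; pos4(id66) recv 65: drop; pos1(id16) recv 66: fwd
Round 3: pos2(id65) recv 66: fwd
Round 4: pos3(id22) recv 66: fwd
Round 5: pos4(id66) recv 66: ELECTED
Message ID 24 originates at pos 0; dropped at pos 2 in round 2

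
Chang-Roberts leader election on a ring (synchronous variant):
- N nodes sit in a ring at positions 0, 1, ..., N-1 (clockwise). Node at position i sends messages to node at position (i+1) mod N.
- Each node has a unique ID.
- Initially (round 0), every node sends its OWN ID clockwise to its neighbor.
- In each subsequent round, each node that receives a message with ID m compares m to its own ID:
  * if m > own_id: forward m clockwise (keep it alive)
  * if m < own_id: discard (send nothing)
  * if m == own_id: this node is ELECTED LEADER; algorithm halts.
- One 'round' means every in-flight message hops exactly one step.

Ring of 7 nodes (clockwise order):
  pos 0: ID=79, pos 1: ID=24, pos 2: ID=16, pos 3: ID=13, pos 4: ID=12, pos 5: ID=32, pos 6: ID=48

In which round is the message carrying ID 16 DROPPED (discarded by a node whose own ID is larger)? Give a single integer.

Answer: 3

Derivation:
Round 1: pos1(id24) recv 79: fwd; pos2(id16) recv 24: fwd; pos3(id13) recv 16: fwd; pos4(id12) recv 13: fwd; pos5(id32) recv 12: drop; pos6(id48) recv 32: drop; pos0(id79) recv 48: drop
Round 2: pos2(id16) recv 79: fwd; pos3(id13) recv 24: fwd; pos4(id12) recv 16: fwd; pos5(id32) recv 13: drop
Round 3: pos3(id13) recv 79: fwd; pos4(id12) recv 24: fwd; pos5(id32) recv 16: drop
Round 4: pos4(id12) recv 79: fwd; pos5(id32) recv 24: drop
Round 5: pos5(id32) recv 79: fwd
Round 6: pos6(id48) recv 79: fwd
Round 7: pos0(id79) recv 79: ELECTED
Message ID 16 originates at pos 2; dropped at pos 5 in round 3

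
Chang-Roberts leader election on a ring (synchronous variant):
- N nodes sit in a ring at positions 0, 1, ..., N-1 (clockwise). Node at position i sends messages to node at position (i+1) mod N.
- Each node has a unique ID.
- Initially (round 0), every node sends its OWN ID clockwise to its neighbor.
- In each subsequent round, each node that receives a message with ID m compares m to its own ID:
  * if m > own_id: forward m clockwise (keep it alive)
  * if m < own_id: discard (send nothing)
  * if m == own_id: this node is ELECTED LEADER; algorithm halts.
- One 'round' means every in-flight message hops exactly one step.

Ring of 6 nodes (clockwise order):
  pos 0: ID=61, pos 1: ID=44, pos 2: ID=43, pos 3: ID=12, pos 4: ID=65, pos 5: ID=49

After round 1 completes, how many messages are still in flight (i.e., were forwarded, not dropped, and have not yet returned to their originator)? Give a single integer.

Round 1: pos1(id44) recv 61: fwd; pos2(id43) recv 44: fwd; pos3(id12) recv 43: fwd; pos4(id65) recv 12: drop; pos5(id49) recv 65: fwd; pos0(id61) recv 49: drop
After round 1: 4 messages still in flight

Answer: 4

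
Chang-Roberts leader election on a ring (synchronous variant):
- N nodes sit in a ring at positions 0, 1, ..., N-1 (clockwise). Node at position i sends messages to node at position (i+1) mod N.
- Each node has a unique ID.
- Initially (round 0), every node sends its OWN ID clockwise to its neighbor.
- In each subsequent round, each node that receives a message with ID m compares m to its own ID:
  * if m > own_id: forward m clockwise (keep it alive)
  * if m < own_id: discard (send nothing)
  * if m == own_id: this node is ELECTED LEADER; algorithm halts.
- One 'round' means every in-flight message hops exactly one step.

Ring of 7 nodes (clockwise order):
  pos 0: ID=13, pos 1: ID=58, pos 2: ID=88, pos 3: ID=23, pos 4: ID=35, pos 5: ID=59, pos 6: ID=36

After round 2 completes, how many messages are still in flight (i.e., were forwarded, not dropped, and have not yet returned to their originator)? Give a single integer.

Answer: 2

Derivation:
Round 1: pos1(id58) recv 13: drop; pos2(id88) recv 58: drop; pos3(id23) recv 88: fwd; pos4(id35) recv 23: drop; pos5(id59) recv 35: drop; pos6(id36) recv 59: fwd; pos0(id13) recv 36: fwd
Round 2: pos4(id35) recv 88: fwd; pos0(id13) recv 59: fwd; pos1(id58) recv 36: drop
After round 2: 2 messages still in flight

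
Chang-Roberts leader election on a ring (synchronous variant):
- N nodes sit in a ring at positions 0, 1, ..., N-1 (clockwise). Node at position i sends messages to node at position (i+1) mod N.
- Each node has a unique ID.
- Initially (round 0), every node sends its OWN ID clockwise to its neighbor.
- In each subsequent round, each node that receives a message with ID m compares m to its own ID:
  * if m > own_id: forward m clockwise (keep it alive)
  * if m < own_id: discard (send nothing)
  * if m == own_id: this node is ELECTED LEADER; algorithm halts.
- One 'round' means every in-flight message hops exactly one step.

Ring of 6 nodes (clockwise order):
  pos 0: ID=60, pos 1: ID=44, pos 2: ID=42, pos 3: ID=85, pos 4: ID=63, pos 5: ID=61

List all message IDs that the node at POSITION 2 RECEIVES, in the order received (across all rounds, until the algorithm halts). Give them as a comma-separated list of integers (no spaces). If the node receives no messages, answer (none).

Round 1: pos1(id44) recv 60: fwd; pos2(id42) recv 44: fwd; pos3(id85) recv 42: drop; pos4(id63) recv 85: fwd; pos5(id61) recv 63: fwd; pos0(id60) recv 61: fwd
Round 2: pos2(id42) recv 60: fwd; pos3(id85) recv 44: drop; pos5(id61) recv 85: fwd; pos0(id60) recv 63: fwd; pos1(id44) recv 61: fwd
Round 3: pos3(id85) recv 60: drop; pos0(id60) recv 85: fwd; pos1(id44) recv 63: fwd; pos2(id42) recv 61: fwd
Round 4: pos1(id44) recv 85: fwd; pos2(id42) recv 63: fwd; pos3(id85) recv 61: drop
Round 5: pos2(id42) recv 85: fwd; pos3(id85) recv 63: drop
Round 6: pos3(id85) recv 85: ELECTED

Answer: 44,60,61,63,85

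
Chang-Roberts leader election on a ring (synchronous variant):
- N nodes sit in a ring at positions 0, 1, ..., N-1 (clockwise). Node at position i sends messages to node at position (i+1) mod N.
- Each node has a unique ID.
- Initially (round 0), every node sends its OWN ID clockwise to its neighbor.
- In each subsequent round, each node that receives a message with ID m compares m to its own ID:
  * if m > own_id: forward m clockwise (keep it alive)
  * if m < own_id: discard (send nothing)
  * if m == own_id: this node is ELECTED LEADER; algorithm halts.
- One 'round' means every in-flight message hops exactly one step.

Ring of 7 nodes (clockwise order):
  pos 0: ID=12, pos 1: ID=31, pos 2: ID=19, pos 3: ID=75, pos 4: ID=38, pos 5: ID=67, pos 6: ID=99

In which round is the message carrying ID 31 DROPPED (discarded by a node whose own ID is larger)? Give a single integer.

Answer: 2

Derivation:
Round 1: pos1(id31) recv 12: drop; pos2(id19) recv 31: fwd; pos3(id75) recv 19: drop; pos4(id38) recv 75: fwd; pos5(id67) recv 38: drop; pos6(id99) recv 67: drop; pos0(id12) recv 99: fwd
Round 2: pos3(id75) recv 31: drop; pos5(id67) recv 75: fwd; pos1(id31) recv 99: fwd
Round 3: pos6(id99) recv 75: drop; pos2(id19) recv 99: fwd
Round 4: pos3(id75) recv 99: fwd
Round 5: pos4(id38) recv 99: fwd
Round 6: pos5(id67) recv 99: fwd
Round 7: pos6(id99) recv 99: ELECTED
Message ID 31 originates at pos 1; dropped at pos 3 in round 2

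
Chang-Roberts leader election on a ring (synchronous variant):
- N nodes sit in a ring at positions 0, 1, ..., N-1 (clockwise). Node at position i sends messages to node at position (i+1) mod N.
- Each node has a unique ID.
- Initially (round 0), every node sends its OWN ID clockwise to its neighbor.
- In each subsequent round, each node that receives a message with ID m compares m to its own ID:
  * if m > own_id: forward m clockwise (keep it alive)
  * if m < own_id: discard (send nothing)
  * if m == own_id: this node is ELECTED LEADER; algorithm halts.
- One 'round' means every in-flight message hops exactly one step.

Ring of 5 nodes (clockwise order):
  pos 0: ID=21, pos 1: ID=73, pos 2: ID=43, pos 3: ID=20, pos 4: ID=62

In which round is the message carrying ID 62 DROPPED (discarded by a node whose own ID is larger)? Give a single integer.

Round 1: pos1(id73) recv 21: drop; pos2(id43) recv 73: fwd; pos3(id20) recv 43: fwd; pos4(id62) recv 20: drop; pos0(id21) recv 62: fwd
Round 2: pos3(id20) recv 73: fwd; pos4(id62) recv 43: drop; pos1(id73) recv 62: drop
Round 3: pos4(id62) recv 73: fwd
Round 4: pos0(id21) recv 73: fwd
Round 5: pos1(id73) recv 73: ELECTED
Message ID 62 originates at pos 4; dropped at pos 1 in round 2

Answer: 2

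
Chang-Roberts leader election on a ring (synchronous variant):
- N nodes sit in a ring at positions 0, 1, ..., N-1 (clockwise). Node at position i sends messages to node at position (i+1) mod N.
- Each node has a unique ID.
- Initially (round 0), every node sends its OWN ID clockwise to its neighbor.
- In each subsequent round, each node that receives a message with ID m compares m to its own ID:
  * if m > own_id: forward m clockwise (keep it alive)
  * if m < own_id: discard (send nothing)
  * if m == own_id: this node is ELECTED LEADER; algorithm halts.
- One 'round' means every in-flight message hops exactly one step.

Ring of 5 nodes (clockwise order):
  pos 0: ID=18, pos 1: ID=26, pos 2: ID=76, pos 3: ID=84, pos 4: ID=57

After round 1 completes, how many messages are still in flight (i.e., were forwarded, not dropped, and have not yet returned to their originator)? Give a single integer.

Answer: 2

Derivation:
Round 1: pos1(id26) recv 18: drop; pos2(id76) recv 26: drop; pos3(id84) recv 76: drop; pos4(id57) recv 84: fwd; pos0(id18) recv 57: fwd
After round 1: 2 messages still in flight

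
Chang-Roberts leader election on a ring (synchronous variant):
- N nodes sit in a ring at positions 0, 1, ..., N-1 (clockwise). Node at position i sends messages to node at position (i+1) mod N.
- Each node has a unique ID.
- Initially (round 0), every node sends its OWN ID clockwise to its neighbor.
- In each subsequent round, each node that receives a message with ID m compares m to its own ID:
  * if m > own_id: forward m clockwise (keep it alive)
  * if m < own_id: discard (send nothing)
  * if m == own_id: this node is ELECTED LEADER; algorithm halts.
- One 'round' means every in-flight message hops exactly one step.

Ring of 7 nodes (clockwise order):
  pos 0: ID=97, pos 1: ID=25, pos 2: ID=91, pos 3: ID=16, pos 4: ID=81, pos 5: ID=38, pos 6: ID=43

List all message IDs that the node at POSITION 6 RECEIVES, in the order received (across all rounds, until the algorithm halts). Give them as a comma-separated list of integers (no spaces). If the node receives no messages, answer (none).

Answer: 38,81,91,97

Derivation:
Round 1: pos1(id25) recv 97: fwd; pos2(id91) recv 25: drop; pos3(id16) recv 91: fwd; pos4(id81) recv 16: drop; pos5(id38) recv 81: fwd; pos6(id43) recv 38: drop; pos0(id97) recv 43: drop
Round 2: pos2(id91) recv 97: fwd; pos4(id81) recv 91: fwd; pos6(id43) recv 81: fwd
Round 3: pos3(id16) recv 97: fwd; pos5(id38) recv 91: fwd; pos0(id97) recv 81: drop
Round 4: pos4(id81) recv 97: fwd; pos6(id43) recv 91: fwd
Round 5: pos5(id38) recv 97: fwd; pos0(id97) recv 91: drop
Round 6: pos6(id43) recv 97: fwd
Round 7: pos0(id97) recv 97: ELECTED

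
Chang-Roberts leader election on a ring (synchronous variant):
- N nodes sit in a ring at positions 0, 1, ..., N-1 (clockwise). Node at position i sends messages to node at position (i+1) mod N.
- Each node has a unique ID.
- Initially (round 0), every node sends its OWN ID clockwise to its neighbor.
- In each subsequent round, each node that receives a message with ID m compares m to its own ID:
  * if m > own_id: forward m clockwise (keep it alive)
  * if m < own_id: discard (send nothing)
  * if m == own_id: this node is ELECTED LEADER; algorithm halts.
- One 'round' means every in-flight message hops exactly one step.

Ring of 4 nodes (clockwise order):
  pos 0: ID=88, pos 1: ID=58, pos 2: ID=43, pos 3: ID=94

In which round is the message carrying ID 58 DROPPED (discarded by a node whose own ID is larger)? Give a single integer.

Answer: 2

Derivation:
Round 1: pos1(id58) recv 88: fwd; pos2(id43) recv 58: fwd; pos3(id94) recv 43: drop; pos0(id88) recv 94: fwd
Round 2: pos2(id43) recv 88: fwd; pos3(id94) recv 58: drop; pos1(id58) recv 94: fwd
Round 3: pos3(id94) recv 88: drop; pos2(id43) recv 94: fwd
Round 4: pos3(id94) recv 94: ELECTED
Message ID 58 originates at pos 1; dropped at pos 3 in round 2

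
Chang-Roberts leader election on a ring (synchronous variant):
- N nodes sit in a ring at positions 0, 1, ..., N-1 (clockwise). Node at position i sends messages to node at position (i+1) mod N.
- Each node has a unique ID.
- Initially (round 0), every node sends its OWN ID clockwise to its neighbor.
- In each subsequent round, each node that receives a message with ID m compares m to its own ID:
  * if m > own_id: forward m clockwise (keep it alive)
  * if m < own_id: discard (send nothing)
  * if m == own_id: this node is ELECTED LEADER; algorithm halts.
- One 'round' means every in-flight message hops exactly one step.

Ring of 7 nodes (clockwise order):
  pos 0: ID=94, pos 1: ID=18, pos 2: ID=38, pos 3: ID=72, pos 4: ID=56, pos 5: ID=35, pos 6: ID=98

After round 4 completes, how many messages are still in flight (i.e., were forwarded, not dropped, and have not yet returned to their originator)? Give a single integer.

Answer: 2

Derivation:
Round 1: pos1(id18) recv 94: fwd; pos2(id38) recv 18: drop; pos3(id72) recv 38: drop; pos4(id56) recv 72: fwd; pos5(id35) recv 56: fwd; pos6(id98) recv 35: drop; pos0(id94) recv 98: fwd
Round 2: pos2(id38) recv 94: fwd; pos5(id35) recv 72: fwd; pos6(id98) recv 56: drop; pos1(id18) recv 98: fwd
Round 3: pos3(id72) recv 94: fwd; pos6(id98) recv 72: drop; pos2(id38) recv 98: fwd
Round 4: pos4(id56) recv 94: fwd; pos3(id72) recv 98: fwd
After round 4: 2 messages still in flight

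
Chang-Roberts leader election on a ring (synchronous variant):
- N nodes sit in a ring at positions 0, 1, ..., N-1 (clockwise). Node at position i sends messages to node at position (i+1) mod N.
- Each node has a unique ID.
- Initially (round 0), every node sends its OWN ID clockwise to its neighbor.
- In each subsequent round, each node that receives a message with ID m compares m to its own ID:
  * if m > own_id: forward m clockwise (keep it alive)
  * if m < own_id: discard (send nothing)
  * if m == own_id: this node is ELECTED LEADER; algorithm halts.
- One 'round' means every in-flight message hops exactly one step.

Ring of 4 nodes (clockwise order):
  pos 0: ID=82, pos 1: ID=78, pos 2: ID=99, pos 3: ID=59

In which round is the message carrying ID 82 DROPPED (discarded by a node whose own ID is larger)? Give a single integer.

Round 1: pos1(id78) recv 82: fwd; pos2(id99) recv 78: drop; pos3(id59) recv 99: fwd; pos0(id82) recv 59: drop
Round 2: pos2(id99) recv 82: drop; pos0(id82) recv 99: fwd
Round 3: pos1(id78) recv 99: fwd
Round 4: pos2(id99) recv 99: ELECTED
Message ID 82 originates at pos 0; dropped at pos 2 in round 2

Answer: 2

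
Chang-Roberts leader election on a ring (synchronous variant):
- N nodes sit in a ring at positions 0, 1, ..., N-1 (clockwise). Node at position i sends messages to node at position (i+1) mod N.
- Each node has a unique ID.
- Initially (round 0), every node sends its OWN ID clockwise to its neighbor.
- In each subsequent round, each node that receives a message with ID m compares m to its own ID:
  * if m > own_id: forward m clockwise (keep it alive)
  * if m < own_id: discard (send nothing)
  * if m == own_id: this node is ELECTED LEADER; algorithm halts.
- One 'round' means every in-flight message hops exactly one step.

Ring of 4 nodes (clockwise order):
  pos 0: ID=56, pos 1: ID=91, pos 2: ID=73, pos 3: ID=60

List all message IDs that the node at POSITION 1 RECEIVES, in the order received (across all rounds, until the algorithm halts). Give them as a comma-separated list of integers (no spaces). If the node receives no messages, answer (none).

Answer: 56,60,73,91

Derivation:
Round 1: pos1(id91) recv 56: drop; pos2(id73) recv 91: fwd; pos3(id60) recv 73: fwd; pos0(id56) recv 60: fwd
Round 2: pos3(id60) recv 91: fwd; pos0(id56) recv 73: fwd; pos1(id91) recv 60: drop
Round 3: pos0(id56) recv 91: fwd; pos1(id91) recv 73: drop
Round 4: pos1(id91) recv 91: ELECTED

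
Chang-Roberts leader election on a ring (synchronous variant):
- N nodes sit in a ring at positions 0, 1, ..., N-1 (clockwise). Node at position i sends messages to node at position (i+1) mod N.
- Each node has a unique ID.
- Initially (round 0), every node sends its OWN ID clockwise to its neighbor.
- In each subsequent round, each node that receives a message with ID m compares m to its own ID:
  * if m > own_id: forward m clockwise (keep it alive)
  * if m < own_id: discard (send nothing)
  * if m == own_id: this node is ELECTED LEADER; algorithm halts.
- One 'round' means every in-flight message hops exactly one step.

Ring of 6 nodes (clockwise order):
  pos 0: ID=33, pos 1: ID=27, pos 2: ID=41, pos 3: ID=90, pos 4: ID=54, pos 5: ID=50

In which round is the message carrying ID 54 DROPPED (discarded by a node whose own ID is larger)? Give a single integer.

Round 1: pos1(id27) recv 33: fwd; pos2(id41) recv 27: drop; pos3(id90) recv 41: drop; pos4(id54) recv 90: fwd; pos5(id50) recv 54: fwd; pos0(id33) recv 50: fwd
Round 2: pos2(id41) recv 33: drop; pos5(id50) recv 90: fwd; pos0(id33) recv 54: fwd; pos1(id27) recv 50: fwd
Round 3: pos0(id33) recv 90: fwd; pos1(id27) recv 54: fwd; pos2(id41) recv 50: fwd
Round 4: pos1(id27) recv 90: fwd; pos2(id41) recv 54: fwd; pos3(id90) recv 50: drop
Round 5: pos2(id41) recv 90: fwd; pos3(id90) recv 54: drop
Round 6: pos3(id90) recv 90: ELECTED
Message ID 54 originates at pos 4; dropped at pos 3 in round 5

Answer: 5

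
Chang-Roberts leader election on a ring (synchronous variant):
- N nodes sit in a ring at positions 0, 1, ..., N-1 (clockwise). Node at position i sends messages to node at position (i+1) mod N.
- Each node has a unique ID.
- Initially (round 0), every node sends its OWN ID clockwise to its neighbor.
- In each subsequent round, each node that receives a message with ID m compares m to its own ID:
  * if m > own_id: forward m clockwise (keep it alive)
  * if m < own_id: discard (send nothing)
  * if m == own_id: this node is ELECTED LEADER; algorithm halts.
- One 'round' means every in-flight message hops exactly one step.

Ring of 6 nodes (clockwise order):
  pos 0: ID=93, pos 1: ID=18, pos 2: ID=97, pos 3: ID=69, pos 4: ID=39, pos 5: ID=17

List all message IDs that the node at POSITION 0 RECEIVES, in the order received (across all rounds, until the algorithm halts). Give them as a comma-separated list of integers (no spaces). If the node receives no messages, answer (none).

Round 1: pos1(id18) recv 93: fwd; pos2(id97) recv 18: drop; pos3(id69) recv 97: fwd; pos4(id39) recv 69: fwd; pos5(id17) recv 39: fwd; pos0(id93) recv 17: drop
Round 2: pos2(id97) recv 93: drop; pos4(id39) recv 97: fwd; pos5(id17) recv 69: fwd; pos0(id93) recv 39: drop
Round 3: pos5(id17) recv 97: fwd; pos0(id93) recv 69: drop
Round 4: pos0(id93) recv 97: fwd
Round 5: pos1(id18) recv 97: fwd
Round 6: pos2(id97) recv 97: ELECTED

Answer: 17,39,69,97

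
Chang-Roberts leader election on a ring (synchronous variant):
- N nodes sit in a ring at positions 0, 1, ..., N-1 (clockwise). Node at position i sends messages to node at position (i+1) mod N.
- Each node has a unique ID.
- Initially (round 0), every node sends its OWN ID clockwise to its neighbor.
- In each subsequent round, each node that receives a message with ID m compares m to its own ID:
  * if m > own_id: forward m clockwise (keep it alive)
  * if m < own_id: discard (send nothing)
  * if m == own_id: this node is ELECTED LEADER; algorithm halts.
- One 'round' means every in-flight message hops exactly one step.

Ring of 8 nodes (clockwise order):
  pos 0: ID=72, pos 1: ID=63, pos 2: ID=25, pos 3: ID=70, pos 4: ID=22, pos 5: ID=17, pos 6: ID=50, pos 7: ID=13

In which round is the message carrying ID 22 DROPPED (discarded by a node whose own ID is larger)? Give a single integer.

Answer: 2

Derivation:
Round 1: pos1(id63) recv 72: fwd; pos2(id25) recv 63: fwd; pos3(id70) recv 25: drop; pos4(id22) recv 70: fwd; pos5(id17) recv 22: fwd; pos6(id50) recv 17: drop; pos7(id13) recv 50: fwd; pos0(id72) recv 13: drop
Round 2: pos2(id25) recv 72: fwd; pos3(id70) recv 63: drop; pos5(id17) recv 70: fwd; pos6(id50) recv 22: drop; pos0(id72) recv 50: drop
Round 3: pos3(id70) recv 72: fwd; pos6(id50) recv 70: fwd
Round 4: pos4(id22) recv 72: fwd; pos7(id13) recv 70: fwd
Round 5: pos5(id17) recv 72: fwd; pos0(id72) recv 70: drop
Round 6: pos6(id50) recv 72: fwd
Round 7: pos7(id13) recv 72: fwd
Round 8: pos0(id72) recv 72: ELECTED
Message ID 22 originates at pos 4; dropped at pos 6 in round 2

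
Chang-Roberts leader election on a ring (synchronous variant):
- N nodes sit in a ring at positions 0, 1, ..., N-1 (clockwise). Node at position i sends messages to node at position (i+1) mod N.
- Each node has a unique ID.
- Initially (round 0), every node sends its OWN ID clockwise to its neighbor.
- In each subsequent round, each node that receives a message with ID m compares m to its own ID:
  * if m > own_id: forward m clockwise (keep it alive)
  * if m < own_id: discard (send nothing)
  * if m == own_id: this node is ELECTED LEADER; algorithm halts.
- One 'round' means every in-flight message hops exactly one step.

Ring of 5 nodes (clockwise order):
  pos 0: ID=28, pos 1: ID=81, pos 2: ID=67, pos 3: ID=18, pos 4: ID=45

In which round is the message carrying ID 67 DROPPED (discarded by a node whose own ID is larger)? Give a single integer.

Round 1: pos1(id81) recv 28: drop; pos2(id67) recv 81: fwd; pos3(id18) recv 67: fwd; pos4(id45) recv 18: drop; pos0(id28) recv 45: fwd
Round 2: pos3(id18) recv 81: fwd; pos4(id45) recv 67: fwd; pos1(id81) recv 45: drop
Round 3: pos4(id45) recv 81: fwd; pos0(id28) recv 67: fwd
Round 4: pos0(id28) recv 81: fwd; pos1(id81) recv 67: drop
Round 5: pos1(id81) recv 81: ELECTED
Message ID 67 originates at pos 2; dropped at pos 1 in round 4

Answer: 4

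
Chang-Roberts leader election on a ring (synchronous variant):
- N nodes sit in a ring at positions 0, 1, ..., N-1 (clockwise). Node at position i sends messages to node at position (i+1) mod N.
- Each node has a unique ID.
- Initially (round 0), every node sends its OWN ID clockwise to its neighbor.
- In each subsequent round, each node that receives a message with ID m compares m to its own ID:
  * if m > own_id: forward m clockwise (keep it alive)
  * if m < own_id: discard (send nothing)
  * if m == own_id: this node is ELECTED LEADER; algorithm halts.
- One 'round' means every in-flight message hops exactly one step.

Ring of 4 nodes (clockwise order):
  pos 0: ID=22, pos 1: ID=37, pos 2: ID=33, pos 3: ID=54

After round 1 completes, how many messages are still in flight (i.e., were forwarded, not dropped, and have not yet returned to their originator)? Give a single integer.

Round 1: pos1(id37) recv 22: drop; pos2(id33) recv 37: fwd; pos3(id54) recv 33: drop; pos0(id22) recv 54: fwd
After round 1: 2 messages still in flight

Answer: 2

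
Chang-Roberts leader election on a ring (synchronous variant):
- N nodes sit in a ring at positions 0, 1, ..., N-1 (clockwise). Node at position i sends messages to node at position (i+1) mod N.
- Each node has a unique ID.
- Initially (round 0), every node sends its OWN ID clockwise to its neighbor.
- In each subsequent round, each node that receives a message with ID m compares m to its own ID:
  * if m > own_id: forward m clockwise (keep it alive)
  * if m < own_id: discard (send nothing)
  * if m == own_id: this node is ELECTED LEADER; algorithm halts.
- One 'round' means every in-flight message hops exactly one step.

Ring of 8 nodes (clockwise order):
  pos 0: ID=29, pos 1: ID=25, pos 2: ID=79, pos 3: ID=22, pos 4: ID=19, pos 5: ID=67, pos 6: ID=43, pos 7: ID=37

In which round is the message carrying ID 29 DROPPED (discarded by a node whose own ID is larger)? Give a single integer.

Answer: 2

Derivation:
Round 1: pos1(id25) recv 29: fwd; pos2(id79) recv 25: drop; pos3(id22) recv 79: fwd; pos4(id19) recv 22: fwd; pos5(id67) recv 19: drop; pos6(id43) recv 67: fwd; pos7(id37) recv 43: fwd; pos0(id29) recv 37: fwd
Round 2: pos2(id79) recv 29: drop; pos4(id19) recv 79: fwd; pos5(id67) recv 22: drop; pos7(id37) recv 67: fwd; pos0(id29) recv 43: fwd; pos1(id25) recv 37: fwd
Round 3: pos5(id67) recv 79: fwd; pos0(id29) recv 67: fwd; pos1(id25) recv 43: fwd; pos2(id79) recv 37: drop
Round 4: pos6(id43) recv 79: fwd; pos1(id25) recv 67: fwd; pos2(id79) recv 43: drop
Round 5: pos7(id37) recv 79: fwd; pos2(id79) recv 67: drop
Round 6: pos0(id29) recv 79: fwd
Round 7: pos1(id25) recv 79: fwd
Round 8: pos2(id79) recv 79: ELECTED
Message ID 29 originates at pos 0; dropped at pos 2 in round 2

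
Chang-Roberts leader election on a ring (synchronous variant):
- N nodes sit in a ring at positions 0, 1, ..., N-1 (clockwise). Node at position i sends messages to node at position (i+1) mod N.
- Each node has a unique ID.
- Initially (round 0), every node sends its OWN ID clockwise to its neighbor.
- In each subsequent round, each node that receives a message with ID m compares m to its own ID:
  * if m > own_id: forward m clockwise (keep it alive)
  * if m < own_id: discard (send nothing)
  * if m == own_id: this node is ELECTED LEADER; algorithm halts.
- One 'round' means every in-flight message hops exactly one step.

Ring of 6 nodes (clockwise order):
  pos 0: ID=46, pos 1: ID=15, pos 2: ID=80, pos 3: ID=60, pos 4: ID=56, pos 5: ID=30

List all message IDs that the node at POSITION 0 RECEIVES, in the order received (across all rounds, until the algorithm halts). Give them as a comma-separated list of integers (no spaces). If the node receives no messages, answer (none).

Round 1: pos1(id15) recv 46: fwd; pos2(id80) recv 15: drop; pos3(id60) recv 80: fwd; pos4(id56) recv 60: fwd; pos5(id30) recv 56: fwd; pos0(id46) recv 30: drop
Round 2: pos2(id80) recv 46: drop; pos4(id56) recv 80: fwd; pos5(id30) recv 60: fwd; pos0(id46) recv 56: fwd
Round 3: pos5(id30) recv 80: fwd; pos0(id46) recv 60: fwd; pos1(id15) recv 56: fwd
Round 4: pos0(id46) recv 80: fwd; pos1(id15) recv 60: fwd; pos2(id80) recv 56: drop
Round 5: pos1(id15) recv 80: fwd; pos2(id80) recv 60: drop
Round 6: pos2(id80) recv 80: ELECTED

Answer: 30,56,60,80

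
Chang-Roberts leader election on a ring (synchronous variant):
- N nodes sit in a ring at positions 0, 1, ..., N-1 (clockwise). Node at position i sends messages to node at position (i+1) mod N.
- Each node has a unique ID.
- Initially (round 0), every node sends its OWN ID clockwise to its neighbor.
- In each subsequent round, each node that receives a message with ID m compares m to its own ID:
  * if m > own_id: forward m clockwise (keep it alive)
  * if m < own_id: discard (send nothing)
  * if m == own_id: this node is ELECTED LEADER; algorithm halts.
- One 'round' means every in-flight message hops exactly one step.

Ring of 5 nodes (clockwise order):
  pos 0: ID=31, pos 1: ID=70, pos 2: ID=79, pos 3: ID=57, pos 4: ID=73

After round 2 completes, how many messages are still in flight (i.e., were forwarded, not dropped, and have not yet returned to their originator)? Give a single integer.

Round 1: pos1(id70) recv 31: drop; pos2(id79) recv 70: drop; pos3(id57) recv 79: fwd; pos4(id73) recv 57: drop; pos0(id31) recv 73: fwd
Round 2: pos4(id73) recv 79: fwd; pos1(id70) recv 73: fwd
After round 2: 2 messages still in flight

Answer: 2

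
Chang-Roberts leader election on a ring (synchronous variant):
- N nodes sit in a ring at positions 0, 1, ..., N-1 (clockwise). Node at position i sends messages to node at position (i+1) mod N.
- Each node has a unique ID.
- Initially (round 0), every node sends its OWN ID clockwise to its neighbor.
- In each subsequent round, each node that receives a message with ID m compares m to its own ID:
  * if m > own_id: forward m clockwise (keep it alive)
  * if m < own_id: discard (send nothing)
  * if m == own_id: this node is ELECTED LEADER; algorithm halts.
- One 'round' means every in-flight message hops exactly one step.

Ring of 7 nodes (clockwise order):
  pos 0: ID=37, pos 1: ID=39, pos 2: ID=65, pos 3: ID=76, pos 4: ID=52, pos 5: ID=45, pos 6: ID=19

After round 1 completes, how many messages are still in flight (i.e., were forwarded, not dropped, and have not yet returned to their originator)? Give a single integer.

Round 1: pos1(id39) recv 37: drop; pos2(id65) recv 39: drop; pos3(id76) recv 65: drop; pos4(id52) recv 76: fwd; pos5(id45) recv 52: fwd; pos6(id19) recv 45: fwd; pos0(id37) recv 19: drop
After round 1: 3 messages still in flight

Answer: 3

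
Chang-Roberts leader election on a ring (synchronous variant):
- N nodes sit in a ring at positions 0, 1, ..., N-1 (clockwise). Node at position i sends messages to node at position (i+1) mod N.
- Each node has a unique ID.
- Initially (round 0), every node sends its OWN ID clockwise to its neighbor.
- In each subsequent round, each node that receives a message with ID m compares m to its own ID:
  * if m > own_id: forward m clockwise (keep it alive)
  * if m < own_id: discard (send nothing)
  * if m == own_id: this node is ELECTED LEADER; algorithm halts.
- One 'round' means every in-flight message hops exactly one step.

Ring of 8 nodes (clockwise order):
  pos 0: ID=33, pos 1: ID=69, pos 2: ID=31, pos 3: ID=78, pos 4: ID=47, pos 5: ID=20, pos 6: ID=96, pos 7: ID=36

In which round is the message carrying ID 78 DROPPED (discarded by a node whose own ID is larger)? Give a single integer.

Round 1: pos1(id69) recv 33: drop; pos2(id31) recv 69: fwd; pos3(id78) recv 31: drop; pos4(id47) recv 78: fwd; pos5(id20) recv 47: fwd; pos6(id96) recv 20: drop; pos7(id36) recv 96: fwd; pos0(id33) recv 36: fwd
Round 2: pos3(id78) recv 69: drop; pos5(id20) recv 78: fwd; pos6(id96) recv 47: drop; pos0(id33) recv 96: fwd; pos1(id69) recv 36: drop
Round 3: pos6(id96) recv 78: drop; pos1(id69) recv 96: fwd
Round 4: pos2(id31) recv 96: fwd
Round 5: pos3(id78) recv 96: fwd
Round 6: pos4(id47) recv 96: fwd
Round 7: pos5(id20) recv 96: fwd
Round 8: pos6(id96) recv 96: ELECTED
Message ID 78 originates at pos 3; dropped at pos 6 in round 3

Answer: 3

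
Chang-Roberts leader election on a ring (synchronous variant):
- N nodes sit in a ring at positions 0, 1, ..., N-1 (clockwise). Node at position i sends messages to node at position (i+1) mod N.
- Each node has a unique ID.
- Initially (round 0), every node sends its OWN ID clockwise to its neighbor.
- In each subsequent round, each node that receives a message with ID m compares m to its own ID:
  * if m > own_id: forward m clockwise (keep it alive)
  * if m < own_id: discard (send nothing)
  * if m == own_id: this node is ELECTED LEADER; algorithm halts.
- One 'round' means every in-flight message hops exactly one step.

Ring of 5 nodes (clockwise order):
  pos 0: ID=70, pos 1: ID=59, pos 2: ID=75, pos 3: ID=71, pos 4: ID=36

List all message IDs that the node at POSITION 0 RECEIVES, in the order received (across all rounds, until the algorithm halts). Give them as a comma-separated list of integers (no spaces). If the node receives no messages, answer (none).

Round 1: pos1(id59) recv 70: fwd; pos2(id75) recv 59: drop; pos3(id71) recv 75: fwd; pos4(id36) recv 71: fwd; pos0(id70) recv 36: drop
Round 2: pos2(id75) recv 70: drop; pos4(id36) recv 75: fwd; pos0(id70) recv 71: fwd
Round 3: pos0(id70) recv 75: fwd; pos1(id59) recv 71: fwd
Round 4: pos1(id59) recv 75: fwd; pos2(id75) recv 71: drop
Round 5: pos2(id75) recv 75: ELECTED

Answer: 36,71,75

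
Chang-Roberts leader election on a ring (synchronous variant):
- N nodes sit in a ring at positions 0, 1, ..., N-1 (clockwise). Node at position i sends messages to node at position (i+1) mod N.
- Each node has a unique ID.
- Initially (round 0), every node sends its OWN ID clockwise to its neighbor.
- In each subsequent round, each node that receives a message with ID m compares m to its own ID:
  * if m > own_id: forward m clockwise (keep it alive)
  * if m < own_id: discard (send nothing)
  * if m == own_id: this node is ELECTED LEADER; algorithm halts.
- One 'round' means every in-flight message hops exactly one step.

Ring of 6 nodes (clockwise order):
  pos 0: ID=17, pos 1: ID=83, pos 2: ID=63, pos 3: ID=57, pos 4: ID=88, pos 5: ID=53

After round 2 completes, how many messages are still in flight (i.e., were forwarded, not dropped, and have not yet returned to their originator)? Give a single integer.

Answer: 2

Derivation:
Round 1: pos1(id83) recv 17: drop; pos2(id63) recv 83: fwd; pos3(id57) recv 63: fwd; pos4(id88) recv 57: drop; pos5(id53) recv 88: fwd; pos0(id17) recv 53: fwd
Round 2: pos3(id57) recv 83: fwd; pos4(id88) recv 63: drop; pos0(id17) recv 88: fwd; pos1(id83) recv 53: drop
After round 2: 2 messages still in flight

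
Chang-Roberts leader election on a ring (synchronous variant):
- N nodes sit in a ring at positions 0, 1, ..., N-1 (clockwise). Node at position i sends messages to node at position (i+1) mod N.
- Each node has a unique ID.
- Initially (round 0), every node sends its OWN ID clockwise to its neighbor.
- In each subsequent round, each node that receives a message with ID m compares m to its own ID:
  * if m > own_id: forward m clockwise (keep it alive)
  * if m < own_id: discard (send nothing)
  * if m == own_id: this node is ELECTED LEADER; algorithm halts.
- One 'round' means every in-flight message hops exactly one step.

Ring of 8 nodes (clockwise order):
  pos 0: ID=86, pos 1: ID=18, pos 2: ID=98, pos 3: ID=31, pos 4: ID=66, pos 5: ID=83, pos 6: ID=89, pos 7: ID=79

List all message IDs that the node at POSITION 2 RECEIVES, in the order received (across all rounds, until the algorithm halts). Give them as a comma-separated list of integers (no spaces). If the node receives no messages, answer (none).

Answer: 18,86,89,98

Derivation:
Round 1: pos1(id18) recv 86: fwd; pos2(id98) recv 18: drop; pos3(id31) recv 98: fwd; pos4(id66) recv 31: drop; pos5(id83) recv 66: drop; pos6(id89) recv 83: drop; pos7(id79) recv 89: fwd; pos0(id86) recv 79: drop
Round 2: pos2(id98) recv 86: drop; pos4(id66) recv 98: fwd; pos0(id86) recv 89: fwd
Round 3: pos5(id83) recv 98: fwd; pos1(id18) recv 89: fwd
Round 4: pos6(id89) recv 98: fwd; pos2(id98) recv 89: drop
Round 5: pos7(id79) recv 98: fwd
Round 6: pos0(id86) recv 98: fwd
Round 7: pos1(id18) recv 98: fwd
Round 8: pos2(id98) recv 98: ELECTED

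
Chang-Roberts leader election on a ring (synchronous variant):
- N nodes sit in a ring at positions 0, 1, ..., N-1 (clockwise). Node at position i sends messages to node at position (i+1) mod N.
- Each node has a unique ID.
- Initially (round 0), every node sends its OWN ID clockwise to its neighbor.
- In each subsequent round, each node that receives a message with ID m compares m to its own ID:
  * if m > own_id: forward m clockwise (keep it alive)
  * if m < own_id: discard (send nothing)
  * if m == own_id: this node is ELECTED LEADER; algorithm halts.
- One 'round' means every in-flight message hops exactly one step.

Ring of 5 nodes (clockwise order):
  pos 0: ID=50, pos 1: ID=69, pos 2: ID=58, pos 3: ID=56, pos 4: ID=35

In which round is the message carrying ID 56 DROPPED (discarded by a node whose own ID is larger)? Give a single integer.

Answer: 3

Derivation:
Round 1: pos1(id69) recv 50: drop; pos2(id58) recv 69: fwd; pos3(id56) recv 58: fwd; pos4(id35) recv 56: fwd; pos0(id50) recv 35: drop
Round 2: pos3(id56) recv 69: fwd; pos4(id35) recv 58: fwd; pos0(id50) recv 56: fwd
Round 3: pos4(id35) recv 69: fwd; pos0(id50) recv 58: fwd; pos1(id69) recv 56: drop
Round 4: pos0(id50) recv 69: fwd; pos1(id69) recv 58: drop
Round 5: pos1(id69) recv 69: ELECTED
Message ID 56 originates at pos 3; dropped at pos 1 in round 3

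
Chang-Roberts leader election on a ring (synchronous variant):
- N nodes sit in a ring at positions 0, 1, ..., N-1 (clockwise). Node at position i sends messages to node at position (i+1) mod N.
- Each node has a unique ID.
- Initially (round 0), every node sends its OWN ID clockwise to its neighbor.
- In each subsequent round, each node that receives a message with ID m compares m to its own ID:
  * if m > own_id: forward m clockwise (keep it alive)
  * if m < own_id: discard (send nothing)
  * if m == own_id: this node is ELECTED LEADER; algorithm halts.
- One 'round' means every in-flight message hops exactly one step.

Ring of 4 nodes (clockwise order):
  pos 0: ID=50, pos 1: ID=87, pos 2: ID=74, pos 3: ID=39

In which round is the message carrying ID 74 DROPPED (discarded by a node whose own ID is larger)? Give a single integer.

Answer: 3

Derivation:
Round 1: pos1(id87) recv 50: drop; pos2(id74) recv 87: fwd; pos3(id39) recv 74: fwd; pos0(id50) recv 39: drop
Round 2: pos3(id39) recv 87: fwd; pos0(id50) recv 74: fwd
Round 3: pos0(id50) recv 87: fwd; pos1(id87) recv 74: drop
Round 4: pos1(id87) recv 87: ELECTED
Message ID 74 originates at pos 2; dropped at pos 1 in round 3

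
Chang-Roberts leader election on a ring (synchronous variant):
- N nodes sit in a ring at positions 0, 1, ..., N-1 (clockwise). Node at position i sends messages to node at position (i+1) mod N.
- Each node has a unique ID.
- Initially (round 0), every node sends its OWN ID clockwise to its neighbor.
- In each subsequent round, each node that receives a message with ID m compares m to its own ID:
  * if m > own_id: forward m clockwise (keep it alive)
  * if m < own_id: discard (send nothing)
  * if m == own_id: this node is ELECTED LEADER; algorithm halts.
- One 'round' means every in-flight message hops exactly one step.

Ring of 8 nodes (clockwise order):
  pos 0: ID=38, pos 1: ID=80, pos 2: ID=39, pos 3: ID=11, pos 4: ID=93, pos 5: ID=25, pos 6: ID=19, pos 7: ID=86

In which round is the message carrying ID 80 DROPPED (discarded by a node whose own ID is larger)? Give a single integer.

Answer: 3

Derivation:
Round 1: pos1(id80) recv 38: drop; pos2(id39) recv 80: fwd; pos3(id11) recv 39: fwd; pos4(id93) recv 11: drop; pos5(id25) recv 93: fwd; pos6(id19) recv 25: fwd; pos7(id86) recv 19: drop; pos0(id38) recv 86: fwd
Round 2: pos3(id11) recv 80: fwd; pos4(id93) recv 39: drop; pos6(id19) recv 93: fwd; pos7(id86) recv 25: drop; pos1(id80) recv 86: fwd
Round 3: pos4(id93) recv 80: drop; pos7(id86) recv 93: fwd; pos2(id39) recv 86: fwd
Round 4: pos0(id38) recv 93: fwd; pos3(id11) recv 86: fwd
Round 5: pos1(id80) recv 93: fwd; pos4(id93) recv 86: drop
Round 6: pos2(id39) recv 93: fwd
Round 7: pos3(id11) recv 93: fwd
Round 8: pos4(id93) recv 93: ELECTED
Message ID 80 originates at pos 1; dropped at pos 4 in round 3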